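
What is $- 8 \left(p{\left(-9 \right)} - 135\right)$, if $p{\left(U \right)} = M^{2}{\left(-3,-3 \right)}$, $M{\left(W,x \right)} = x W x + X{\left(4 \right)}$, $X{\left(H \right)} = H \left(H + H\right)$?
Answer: $880$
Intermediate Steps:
$X{\left(H \right)} = 2 H^{2}$ ($X{\left(H \right)} = H 2 H = 2 H^{2}$)
$M{\left(W,x \right)} = 32 + W x^{2}$ ($M{\left(W,x \right)} = x W x + 2 \cdot 4^{2} = W x x + 2 \cdot 16 = W x^{2} + 32 = 32 + W x^{2}$)
$p{\left(U \right)} = 25$ ($p{\left(U \right)} = \left(32 - 3 \left(-3\right)^{2}\right)^{2} = \left(32 - 27\right)^{2} = 5^{2} = 25$)
$- 8 \left(p{\left(-9 \right)} - 135\right) = - 8 \left(25 - 135\right) = \left(-8\right) \left(-110\right) = 880$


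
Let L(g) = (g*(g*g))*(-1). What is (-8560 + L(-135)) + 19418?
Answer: 2471233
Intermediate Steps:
L(g) = -g³ (L(g) = (g*g²)*(-1) = g³*(-1) = -g³)
(-8560 + L(-135)) + 19418 = (-8560 - 1*(-135)³) + 19418 = (-8560 - 1*(-2460375)) + 19418 = (-8560 + 2460375) + 19418 = 2451815 + 19418 = 2471233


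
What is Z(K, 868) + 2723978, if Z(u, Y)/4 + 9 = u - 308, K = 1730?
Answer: 2729630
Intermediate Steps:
Z(u, Y) = -1268 + 4*u (Z(u, Y) = -36 + 4*(u - 308) = -36 + 4*(-308 + u) = -36 + (-1232 + 4*u) = -1268 + 4*u)
Z(K, 868) + 2723978 = (-1268 + 4*1730) + 2723978 = (-1268 + 6920) + 2723978 = 5652 + 2723978 = 2729630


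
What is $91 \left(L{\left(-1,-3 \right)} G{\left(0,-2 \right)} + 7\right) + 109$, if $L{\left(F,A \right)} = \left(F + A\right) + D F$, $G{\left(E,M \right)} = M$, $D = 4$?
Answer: $2202$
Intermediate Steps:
$L{\left(F,A \right)} = A + 5 F$ ($L{\left(F,A \right)} = \left(F + A\right) + 4 F = \left(A + F\right) + 4 F = A + 5 F$)
$91 \left(L{\left(-1,-3 \right)} G{\left(0,-2 \right)} + 7\right) + 109 = 91 \left(\left(-3 + 5 \left(-1\right)\right) \left(-2\right) + 7\right) + 109 = 91 \left(\left(-3 - 5\right) \left(-2\right) + 7\right) + 109 = 91 \left(\left(-8\right) \left(-2\right) + 7\right) + 109 = 91 \left(16 + 7\right) + 109 = 91 \cdot 23 + 109 = 2093 + 109 = 2202$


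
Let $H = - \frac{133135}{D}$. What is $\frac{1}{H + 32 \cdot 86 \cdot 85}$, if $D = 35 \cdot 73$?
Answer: $\frac{511}{119506493} \approx 4.2759 \cdot 10^{-6}$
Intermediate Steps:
$D = 2555$
$H = - \frac{26627}{511}$ ($H = - \frac{133135}{2555} = \left(-133135\right) \frac{1}{2555} = - \frac{26627}{511} \approx -52.108$)
$\frac{1}{H + 32 \cdot 86 \cdot 85} = \frac{1}{- \frac{26627}{511} + 32 \cdot 86 \cdot 85} = \frac{1}{- \frac{26627}{511} + 2752 \cdot 85} = \frac{1}{- \frac{26627}{511} + 233920} = \frac{1}{\frac{119506493}{511}} = \frac{511}{119506493}$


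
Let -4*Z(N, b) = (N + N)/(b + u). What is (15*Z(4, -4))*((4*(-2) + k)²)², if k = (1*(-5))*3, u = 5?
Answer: -8395230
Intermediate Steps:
Z(N, b) = -N/(2*(5 + b)) (Z(N, b) = -(N + N)/(4*(b + 5)) = -2*N/(4*(5 + b)) = -N/(2*(5 + b)))
k = -15 (k = -5*3 = -15)
(15*Z(4, -4))*((4*(-2) + k)²)² = (15*(-1*4/(10 + 2*(-4))))*((4*(-2) - 15)²)² = (15*(-1*4/(10 - 8)))*((-8 - 15)²)² = (15*(-1*4/2))*((-23)²)² = (15*(-1*4*½))*529² = (15*(-2))*279841 = -30*279841 = -8395230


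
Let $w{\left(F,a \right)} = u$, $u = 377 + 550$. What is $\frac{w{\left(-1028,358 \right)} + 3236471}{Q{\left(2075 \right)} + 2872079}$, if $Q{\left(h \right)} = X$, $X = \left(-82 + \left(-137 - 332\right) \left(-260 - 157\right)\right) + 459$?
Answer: $\frac{3237398}{3068029} \approx 1.0552$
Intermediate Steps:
$u = 927$
$w{\left(F,a \right)} = 927$
$X = 195950$ ($X = \left(-82 - -195573\right) + 459 = \left(-82 + 195573\right) + 459 = 195491 + 459 = 195950$)
$Q{\left(h \right)} = 195950$
$\frac{w{\left(-1028,358 \right)} + 3236471}{Q{\left(2075 \right)} + 2872079} = \frac{927 + 3236471}{195950 + 2872079} = \frac{3237398}{3068029}$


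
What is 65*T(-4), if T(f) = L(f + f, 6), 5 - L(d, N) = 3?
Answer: 130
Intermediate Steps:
L(d, N) = 2 (L(d, N) = 5 - 1*3 = 5 - 3 = 2)
T(f) = 2
65*T(-4) = 65*2 = 130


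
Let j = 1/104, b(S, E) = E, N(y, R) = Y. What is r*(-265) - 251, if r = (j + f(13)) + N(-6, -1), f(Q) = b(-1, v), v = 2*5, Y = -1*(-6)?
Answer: -467329/104 ≈ -4493.5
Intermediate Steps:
Y = 6
v = 10
N(y, R) = 6
f(Q) = 10
j = 1/104 ≈ 0.0096154
r = 1665/104 (r = (1/104 + 10) + 6 = 1041/104 + 6 = 1665/104 ≈ 16.010)
r*(-265) - 251 = (1665/104)*(-265) - 251 = -441225/104 - 251 = -467329/104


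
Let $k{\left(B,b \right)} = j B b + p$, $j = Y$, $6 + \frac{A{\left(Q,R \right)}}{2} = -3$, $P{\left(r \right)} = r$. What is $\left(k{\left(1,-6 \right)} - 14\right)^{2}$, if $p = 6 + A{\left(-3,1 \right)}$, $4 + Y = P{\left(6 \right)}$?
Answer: $1444$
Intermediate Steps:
$Y = 2$ ($Y = -4 + 6 = 2$)
$A{\left(Q,R \right)} = -18$ ($A{\left(Q,R \right)} = -12 + 2 \left(-3\right) = -12 - 6 = -18$)
$j = 2$
$p = -12$ ($p = 6 - 18 = -12$)
$k{\left(B,b \right)} = -12 + 2 B b$ ($k{\left(B,b \right)} = 2 B b - 12 = -12 + 2 B b$)
$\left(k{\left(1,-6 \right)} - 14\right)^{2} = \left(\left(-12 + 2 \cdot 1 \left(-6\right)\right) - 14\right)^{2} = \left(\left(-12 - 12\right) - 14\right)^{2} = \left(-24 - 14\right)^{2} = \left(-38\right)^{2} = 1444$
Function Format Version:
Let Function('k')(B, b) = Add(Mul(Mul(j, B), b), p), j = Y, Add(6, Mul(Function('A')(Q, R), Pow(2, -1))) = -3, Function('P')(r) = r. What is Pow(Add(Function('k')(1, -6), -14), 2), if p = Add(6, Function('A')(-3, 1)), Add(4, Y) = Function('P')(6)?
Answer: 1444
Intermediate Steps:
Y = 2 (Y = Add(-4, 6) = 2)
Function('A')(Q, R) = -18 (Function('A')(Q, R) = Add(-12, Mul(2, -3)) = Add(-12, -6) = -18)
j = 2
p = -12 (p = Add(6, -18) = -12)
Function('k')(B, b) = Add(-12, Mul(2, B, b)) (Function('k')(B, b) = Add(Mul(Mul(2, B), b), -12) = Add(Mul(2, B, b), -12) = Add(-12, Mul(2, B, b)))
Pow(Add(Function('k')(1, -6), -14), 2) = Pow(Add(Add(-12, Mul(2, 1, -6)), -14), 2) = Pow(Add(Add(-12, -12), -14), 2) = Pow(Add(-24, -14), 2) = Pow(-38, 2) = 1444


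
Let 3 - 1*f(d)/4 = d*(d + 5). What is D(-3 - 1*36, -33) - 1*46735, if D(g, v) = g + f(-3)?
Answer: -46738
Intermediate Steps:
f(d) = 12 - 4*d*(5 + d) (f(d) = 12 - 4*d*(d + 5) = 12 - 4*d*(5 + d))
D(g, v) = 36 + g (D(g, v) = g + (12 - 20*(-3) - 4*(-3)²) = g + (12 + 60 - 4*9) = g + (12 + 60 - 36) = g + 36 = 36 + g)
D(-3 - 1*36, -33) - 1*46735 = (36 + (-3 - 1*36)) - 1*46735 = (36 + (-3 - 36)) - 46735 = (36 - 39) - 46735 = -3 - 46735 = -46738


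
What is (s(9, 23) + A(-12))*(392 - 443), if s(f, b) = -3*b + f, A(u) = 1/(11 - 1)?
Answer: 30549/10 ≈ 3054.9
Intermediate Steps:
A(u) = ⅒ (A(u) = 1/10 = ⅒)
s(f, b) = f - 3*b
(s(9, 23) + A(-12))*(392 - 443) = ((9 - 3*23) + ⅒)*(392 - 443) = ((9 - 69) + ⅒)*(-51) = (-60 + ⅒)*(-51) = -599/10*(-51) = 30549/10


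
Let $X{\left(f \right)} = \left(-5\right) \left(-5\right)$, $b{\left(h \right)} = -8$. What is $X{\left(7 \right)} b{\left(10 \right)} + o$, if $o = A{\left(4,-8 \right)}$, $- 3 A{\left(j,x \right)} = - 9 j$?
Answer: $-188$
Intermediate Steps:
$X{\left(f \right)} = 25$
$A{\left(j,x \right)} = 3 j$ ($A{\left(j,x \right)} = - \frac{\left(-9\right) j}{3} = 3 j$)
$o = 12$ ($o = 3 \cdot 4 = 12$)
$X{\left(7 \right)} b{\left(10 \right)} + o = 25 \left(-8\right) + 12 = -200 + 12 = -188$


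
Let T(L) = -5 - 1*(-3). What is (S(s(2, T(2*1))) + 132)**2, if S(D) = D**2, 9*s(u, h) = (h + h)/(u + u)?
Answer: 114340249/6561 ≈ 17427.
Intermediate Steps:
T(L) = -2 (T(L) = -5 + 3 = -2)
s(u, h) = h/(9*u) (s(u, h) = ((h + h)/(u + u))/9 = ((2*h)/((2*u)))/9 = ((2*h)*(1/(2*u)))/9 = (h/u)/9 = h/(9*u))
(S(s(2, T(2*1))) + 132)**2 = (((1/9)*(-2)/2)**2 + 132)**2 = (((1/9)*(-2)*(1/2))**2 + 132)**2 = ((-1/9)**2 + 132)**2 = (1/81 + 132)**2 = (10693/81)**2 = 114340249/6561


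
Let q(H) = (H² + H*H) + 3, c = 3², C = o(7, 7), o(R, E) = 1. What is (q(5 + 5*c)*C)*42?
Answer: 210126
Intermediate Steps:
C = 1
c = 9
q(H) = 3 + 2*H² (q(H) = (H² + H²) + 3 = 2*H² + 3 = 3 + 2*H²)
(q(5 + 5*c)*C)*42 = ((3 + 2*(5 + 5*9)²)*1)*42 = ((3 + 2*(5 + 45)²)*1)*42 = ((3 + 2*50²)*1)*42 = ((3 + 2*2500)*1)*42 = ((3 + 5000)*1)*42 = (5003*1)*42 = 5003*42 = 210126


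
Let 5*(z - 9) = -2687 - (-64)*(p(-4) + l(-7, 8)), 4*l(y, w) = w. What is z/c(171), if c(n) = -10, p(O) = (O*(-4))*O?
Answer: 661/5 ≈ 132.20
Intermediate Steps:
l(y, w) = w/4
p(O) = -4*O**2 (p(O) = (-4*O)*O = -4*O**2)
z = -1322 (z = 9 + (-2687 - (-64)*(-4*(-4)**2 + (1/4)*8))/5 = 9 + (-2687 - (-64)*(-4*16 + 2))/5 = 9 + (-2687 - (-64)*(-64 + 2))/5 = 9 + (-2687 - (-64)*(-62))/5 = 9 + (-2687 - 1*3968)/5 = 9 + (-2687 - 3968)/5 = 9 + (1/5)*(-6655) = 9 - 1331 = -1322)
z/c(171) = -1322/(-10) = -1322*(-1/10) = 661/5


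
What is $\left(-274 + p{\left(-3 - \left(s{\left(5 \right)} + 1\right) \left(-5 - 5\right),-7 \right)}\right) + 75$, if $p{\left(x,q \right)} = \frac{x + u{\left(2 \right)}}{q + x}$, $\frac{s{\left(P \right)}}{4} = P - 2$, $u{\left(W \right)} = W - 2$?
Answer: $- \frac{23753}{120} \approx -197.94$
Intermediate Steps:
$u{\left(W \right)} = -2 + W$
$s{\left(P \right)} = -8 + 4 P$ ($s{\left(P \right)} = 4 \left(P - 2\right) = 4 \left(-2 + P\right) = -8 + 4 P$)
$p{\left(x,q \right)} = \frac{x}{q + x}$ ($p{\left(x,q \right)} = \frac{x + \left(-2 + 2\right)}{q + x} = \frac{x + 0}{q + x} = \frac{x}{q + x}$)
$\left(-274 + p{\left(-3 - \left(s{\left(5 \right)} + 1\right) \left(-5 - 5\right),-7 \right)}\right) + 75 = \left(-274 + \frac{-3 - \left(\left(-8 + 4 \cdot 5\right) + 1\right) \left(-5 - 5\right)}{-7 - \left(3 + \left(\left(-8 + 4 \cdot 5\right) + 1\right) \left(-5 - 5\right)\right)}\right) + 75 = \left(-274 + \frac{-3 - \left(\left(-8 + 20\right) + 1\right) \left(-10\right)}{-7 - \left(3 + \left(\left(-8 + 20\right) + 1\right) \left(-10\right)\right)}\right) + 75 = \left(-274 + \frac{-3 - \left(12 + 1\right) \left(-10\right)}{-7 - \left(3 + \left(12 + 1\right) \left(-10\right)\right)}\right) + 75 = \left(-274 + \frac{-3 - 13 \left(-10\right)}{-7 - \left(3 + 13 \left(-10\right)\right)}\right) + 75 = \left(-274 + \frac{-3 - -130}{-7 - -127}\right) + 75 = \left(-274 + \frac{-3 + 130}{-7 + \left(-3 + 130\right)}\right) + 75 = \left(-274 + \frac{127}{-7 + 127}\right) + 75 = \left(-274 + \frac{127}{120}\right) + 75 = - \frac{32753}{120} + 75 = - \frac{23753}{120}$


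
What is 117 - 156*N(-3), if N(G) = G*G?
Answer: -1287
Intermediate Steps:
N(G) = G²
117 - 156*N(-3) = 117 - 156*(-3)² = 117 - 156*9 = 117 - 1404 = -1287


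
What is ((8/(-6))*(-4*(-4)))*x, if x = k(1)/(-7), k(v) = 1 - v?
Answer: 0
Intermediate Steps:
x = 0 (x = (1 - 1*1)/(-7) = (1 - 1)*(-⅐) = 0*(-⅐) = 0)
((8/(-6))*(-4*(-4)))*x = ((8/(-6))*(-4*(-4)))*0 = ((8*(-⅙))*16)*0 = -4/3*16*0 = -64/3*0 = 0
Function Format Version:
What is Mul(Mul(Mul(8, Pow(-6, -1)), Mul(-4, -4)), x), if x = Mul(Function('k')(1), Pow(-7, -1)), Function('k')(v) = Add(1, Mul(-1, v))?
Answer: 0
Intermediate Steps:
x = 0 (x = Mul(Add(1, Mul(-1, 1)), Pow(-7, -1)) = Mul(Add(1, -1), Rational(-1, 7)) = Mul(0, Rational(-1, 7)) = 0)
Mul(Mul(Mul(8, Pow(-6, -1)), Mul(-4, -4)), x) = Mul(Mul(Mul(8, Pow(-6, -1)), Mul(-4, -4)), 0) = Mul(Mul(Mul(8, Rational(-1, 6)), 16), 0) = Mul(Mul(Rational(-4, 3), 16), 0) = Mul(Rational(-64, 3), 0) = 0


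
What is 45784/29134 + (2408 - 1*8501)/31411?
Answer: 630303881/457564037 ≈ 1.3775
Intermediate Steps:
45784/29134 + (2408 - 1*8501)/31411 = 45784*(1/29134) + (2408 - 8501)*(1/31411) = 22892/14567 - 6093*1/31411 = 22892/14567 - 6093/31411 = 630303881/457564037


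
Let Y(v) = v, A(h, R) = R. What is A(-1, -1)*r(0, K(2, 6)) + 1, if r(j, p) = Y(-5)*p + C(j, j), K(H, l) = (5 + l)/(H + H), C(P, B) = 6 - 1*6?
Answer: 59/4 ≈ 14.750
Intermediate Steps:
C(P, B) = 0 (C(P, B) = 6 - 6 = 0)
K(H, l) = (5 + l)/(2*H) (K(H, l) = (5 + l)/((2*H)) = (5 + l)*(1/(2*H)) = (5 + l)/(2*H))
r(j, p) = -5*p (r(j, p) = -5*p + 0 = -5*p)
A(-1, -1)*r(0, K(2, 6)) + 1 = -(-5)*(½)*(5 + 6)/2 + 1 = -(-5)*(½)*(½)*11 + 1 = -(-5)*11/4 + 1 = -1*(-55/4) + 1 = 55/4 + 1 = 59/4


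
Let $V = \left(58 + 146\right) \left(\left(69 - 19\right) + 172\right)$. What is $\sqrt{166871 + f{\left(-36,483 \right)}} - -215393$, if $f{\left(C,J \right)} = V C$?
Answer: $215393 + i \sqrt{1463497} \approx 2.1539 \cdot 10^{5} + 1209.8 i$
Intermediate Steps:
$V = 45288$ ($V = 204 \left(50 + 172\right) = 204 \cdot 222 = 45288$)
$f{\left(C,J \right)} = 45288 C$
$\sqrt{166871 + f{\left(-36,483 \right)}} - -215393 = \sqrt{166871 + 45288 \left(-36\right)} - -215393 = \sqrt{166871 - 1630368} + 215393 = \sqrt{-1463497} + 215393 = i \sqrt{1463497} + 215393 = 215393 + i \sqrt{1463497}$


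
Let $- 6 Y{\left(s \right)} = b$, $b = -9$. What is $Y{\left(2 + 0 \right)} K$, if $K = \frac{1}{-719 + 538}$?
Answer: $- \frac{3}{362} \approx -0.0082873$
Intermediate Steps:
$Y{\left(s \right)} = \frac{3}{2}$ ($Y{\left(s \right)} = \left(- \frac{1}{6}\right) \left(-9\right) = \frac{3}{2}$)
$K = - \frac{1}{181}$ ($K = \frac{1}{-181} = - \frac{1}{181} \approx -0.0055249$)
$Y{\left(2 + 0 \right)} K = \frac{3}{2} \left(- \frac{1}{181}\right) = - \frac{3}{362}$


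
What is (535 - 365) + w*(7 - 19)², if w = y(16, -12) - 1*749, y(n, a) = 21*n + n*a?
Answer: -86950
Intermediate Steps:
y(n, a) = 21*n + a*n
w = -605 (w = 16*(21 - 12) - 1*749 = 16*9 - 749 = 144 - 749 = -605)
(535 - 365) + w*(7 - 19)² = (535 - 365) - 605*(7 - 19)² = 170 - 605*(-12)² = 170 - 605*144 = 170 - 87120 = -86950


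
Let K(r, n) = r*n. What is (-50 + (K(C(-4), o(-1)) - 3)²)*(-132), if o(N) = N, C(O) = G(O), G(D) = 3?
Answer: 1848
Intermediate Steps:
C(O) = 3
K(r, n) = n*r
(-50 + (K(C(-4), o(-1)) - 3)²)*(-132) = (-50 + (-1*3 - 3)²)*(-132) = (-50 + (-3 - 3)²)*(-132) = (-50 + (-6)²)*(-132) = (-50 + 36)*(-132) = -14*(-132) = 1848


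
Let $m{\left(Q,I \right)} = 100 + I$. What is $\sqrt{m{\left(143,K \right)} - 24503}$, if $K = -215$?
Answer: $i \sqrt{24618} \approx 156.9 i$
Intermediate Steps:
$\sqrt{m{\left(143,K \right)} - 24503} = \sqrt{\left(100 - 215\right) - 24503} = \sqrt{-115 - 24503} = \sqrt{-24618} = i \sqrt{24618}$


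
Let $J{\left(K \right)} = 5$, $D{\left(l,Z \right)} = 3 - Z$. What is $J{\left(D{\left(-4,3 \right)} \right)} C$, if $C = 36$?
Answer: $180$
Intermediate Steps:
$J{\left(D{\left(-4,3 \right)} \right)} C = 5 \cdot 36 = 180$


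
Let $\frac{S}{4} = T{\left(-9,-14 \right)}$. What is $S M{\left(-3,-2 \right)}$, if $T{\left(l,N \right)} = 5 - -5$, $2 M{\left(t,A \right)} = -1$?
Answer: $-20$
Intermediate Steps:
$M{\left(t,A \right)} = - \frac{1}{2}$ ($M{\left(t,A \right)} = \frac{1}{2} \left(-1\right) = - \frac{1}{2}$)
$T{\left(l,N \right)} = 10$ ($T{\left(l,N \right)} = 5 + 5 = 10$)
$S = 40$ ($S = 4 \cdot 10 = 40$)
$S M{\left(-3,-2 \right)} = 40 \left(- \frac{1}{2}\right) = -20$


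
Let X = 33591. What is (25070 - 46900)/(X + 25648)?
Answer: -21830/59239 ≈ -0.36851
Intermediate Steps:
(25070 - 46900)/(X + 25648) = (25070 - 46900)/(33591 + 25648) = -21830/59239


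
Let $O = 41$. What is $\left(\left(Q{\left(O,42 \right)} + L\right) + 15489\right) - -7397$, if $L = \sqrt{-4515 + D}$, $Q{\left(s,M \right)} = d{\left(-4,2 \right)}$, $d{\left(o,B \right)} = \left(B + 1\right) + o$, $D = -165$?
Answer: $22885 + 6 i \sqrt{130} \approx 22885.0 + 68.411 i$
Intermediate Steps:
$d{\left(o,B \right)} = 1 + B + o$ ($d{\left(o,B \right)} = \left(1 + B\right) + o = 1 + B + o$)
$Q{\left(s,M \right)} = -1$ ($Q{\left(s,M \right)} = 1 + 2 - 4 = -1$)
$L = 6 i \sqrt{130}$ ($L = \sqrt{-4515 - 165} = \sqrt{-4680} = 6 i \sqrt{130} \approx 68.411 i$)
$\left(\left(Q{\left(O,42 \right)} + L\right) + 15489\right) - -7397 = \left(\left(-1 + 6 i \sqrt{130}\right) + 15489\right) - -7397 = \left(15488 + 6 i \sqrt{130}\right) + 7397 = 22885 + 6 i \sqrt{130}$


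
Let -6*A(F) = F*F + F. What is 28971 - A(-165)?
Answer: 33481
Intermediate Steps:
A(F) = -F/6 - F**2/6 (A(F) = -(F*F + F)/6 = -(F**2 + F)/6 = -(F + F**2)/6 = -F/6 - F**2/6)
28971 - A(-165) = 28971 - (-1)*(-165)*(1 - 165)/6 = 28971 - (-1)*(-165)*(-164)/6 = 28971 - 1*(-4510) = 28971 + 4510 = 33481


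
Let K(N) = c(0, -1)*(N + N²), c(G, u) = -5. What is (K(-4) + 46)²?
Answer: 196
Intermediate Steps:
K(N) = -5*N - 5*N² (K(N) = -5*(N + N²) = -5*N - 5*N²)
(K(-4) + 46)² = (-5*(-4)*(1 - 4) + 46)² = (-5*(-4)*(-3) + 46)² = (-60 + 46)² = (-14)² = 196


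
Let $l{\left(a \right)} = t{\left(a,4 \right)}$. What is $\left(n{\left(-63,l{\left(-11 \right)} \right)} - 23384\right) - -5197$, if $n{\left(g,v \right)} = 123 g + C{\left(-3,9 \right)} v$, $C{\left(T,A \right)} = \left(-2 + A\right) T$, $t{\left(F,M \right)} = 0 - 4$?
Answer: $-25852$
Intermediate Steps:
$t{\left(F,M \right)} = -4$
$l{\left(a \right)} = -4$
$C{\left(T,A \right)} = T \left(-2 + A\right)$
$n{\left(g,v \right)} = - 21 v + 123 g$ ($n{\left(g,v \right)} = 123 g + - 3 \left(-2 + 9\right) v = 123 g + \left(-3\right) 7 v = 123 g - 21 v = - 21 v + 123 g$)
$\left(n{\left(-63,l{\left(-11 \right)} \right)} - 23384\right) - -5197 = \left(\left(\left(-21\right) \left(-4\right) + 123 \left(-63\right)\right) - 23384\right) - -5197 = \left(\left(84 - 7749\right) - 23384\right) + \left(-988 + 6185\right) = \left(-7665 - 23384\right) + 5197 = -31049 + 5197 = -25852$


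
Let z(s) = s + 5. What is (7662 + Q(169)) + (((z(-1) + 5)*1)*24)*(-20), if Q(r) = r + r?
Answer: 3680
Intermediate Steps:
Q(r) = 2*r
z(s) = 5 + s
(7662 + Q(169)) + (((z(-1) + 5)*1)*24)*(-20) = (7662 + 2*169) + ((((5 - 1) + 5)*1)*24)*(-20) = (7662 + 338) + (((4 + 5)*1)*24)*(-20) = 8000 + ((9*1)*24)*(-20) = 8000 + (9*24)*(-20) = 8000 + 216*(-20) = 8000 - 4320 = 3680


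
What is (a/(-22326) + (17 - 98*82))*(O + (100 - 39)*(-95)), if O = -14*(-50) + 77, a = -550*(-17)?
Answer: 449215233896/11163 ≈ 4.0241e+7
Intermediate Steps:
a = 9350
O = 777 (O = 700 + 77 = 777)
(a/(-22326) + (17 - 98*82))*(O + (100 - 39)*(-95)) = (9350/(-22326) + (17 - 98*82))*(777 + (100 - 39)*(-95)) = (9350*(-1/22326) + (17 - 8036))*(777 + 61*(-95)) = (-4675/11163 - 8019)*(777 - 5795) = -89520772/11163*(-5018) = 449215233896/11163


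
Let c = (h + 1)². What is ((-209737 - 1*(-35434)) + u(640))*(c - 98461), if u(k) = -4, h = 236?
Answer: 7371791644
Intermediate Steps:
c = 56169 (c = (236 + 1)² = 237² = 56169)
((-209737 - 1*(-35434)) + u(640))*(c - 98461) = ((-209737 - 1*(-35434)) - 4)*(56169 - 98461) = ((-209737 + 35434) - 4)*(-42292) = (-174303 - 4)*(-42292) = -174307*(-42292) = 7371791644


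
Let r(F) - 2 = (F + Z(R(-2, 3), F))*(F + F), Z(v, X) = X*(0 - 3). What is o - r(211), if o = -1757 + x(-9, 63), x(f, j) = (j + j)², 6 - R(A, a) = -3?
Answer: 192201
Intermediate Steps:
R(A, a) = 9 (R(A, a) = 6 - 1*(-3) = 6 + 3 = 9)
x(f, j) = 4*j² (x(f, j) = (2*j)² = 4*j²)
o = 14119 (o = -1757 + 4*63² = -1757 + 4*3969 = -1757 + 15876 = 14119)
Z(v, X) = -3*X (Z(v, X) = X*(-3) = -3*X)
r(F) = 2 - 4*F² (r(F) = 2 + (F - 3*F)*(F + F) = 2 + (-2*F)*(2*F) = 2 - 4*F²)
o - r(211) = 14119 - (2 - 4*211²) = 14119 - (2 - 4*44521) = 14119 - (2 - 178084) = 14119 - 1*(-178082) = 14119 + 178082 = 192201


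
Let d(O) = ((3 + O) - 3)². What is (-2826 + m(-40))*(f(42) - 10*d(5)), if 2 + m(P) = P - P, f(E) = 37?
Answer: 602364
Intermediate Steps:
m(P) = -2 (m(P) = -2 + (P - P) = -2 + 0 = -2)
d(O) = O²
(-2826 + m(-40))*(f(42) - 10*d(5)) = (-2826 - 2)*(37 - 10*5²) = -2828*(37 - 10*25) = -2828*(37 - 250) = -2828*(-213) = 602364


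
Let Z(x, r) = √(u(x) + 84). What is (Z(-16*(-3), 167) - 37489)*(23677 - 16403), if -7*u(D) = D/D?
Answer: -272694986 + 7274*√4109/7 ≈ -2.7263e+8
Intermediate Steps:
u(D) = -⅐ (u(D) = -D/(7*D) = -⅐*1 = -⅐)
Z(x, r) = √4109/7 (Z(x, r) = √(-⅐ + 84) = √(587/7) = √4109/7)
(Z(-16*(-3), 167) - 37489)*(23677 - 16403) = (√4109/7 - 37489)*(23677 - 16403) = (-37489 + √4109/7)*7274 = -272694986 + 7274*√4109/7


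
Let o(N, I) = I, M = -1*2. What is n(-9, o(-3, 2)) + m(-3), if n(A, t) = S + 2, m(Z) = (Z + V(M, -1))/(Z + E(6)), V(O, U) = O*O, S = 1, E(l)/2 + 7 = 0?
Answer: 50/17 ≈ 2.9412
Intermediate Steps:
M = -2
E(l) = -14 (E(l) = -14 + 2*0 = -14 + 0 = -14)
V(O, U) = O²
m(Z) = (4 + Z)/(-14 + Z) (m(Z) = (Z + (-2)²)/(Z - 14) = (Z + 4)/(-14 + Z) = (4 + Z)/(-14 + Z))
n(A, t) = 3 (n(A, t) = 1 + 2 = 3)
n(-9, o(-3, 2)) + m(-3) = 3 + (4 - 3)/(-14 - 3) = 3 + 1/(-17) = 3 - 1/17*1 = 3 - 1/17 = 50/17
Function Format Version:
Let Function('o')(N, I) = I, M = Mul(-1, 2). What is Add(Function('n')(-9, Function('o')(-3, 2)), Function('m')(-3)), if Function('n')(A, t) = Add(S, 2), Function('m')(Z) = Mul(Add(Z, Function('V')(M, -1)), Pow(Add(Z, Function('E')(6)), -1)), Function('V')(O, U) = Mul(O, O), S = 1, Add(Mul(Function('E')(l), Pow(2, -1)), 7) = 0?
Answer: Rational(50, 17) ≈ 2.9412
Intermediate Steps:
M = -2
Function('E')(l) = -14 (Function('E')(l) = Add(-14, Mul(2, 0)) = Add(-14, 0) = -14)
Function('V')(O, U) = Pow(O, 2)
Function('m')(Z) = Mul(Pow(Add(-14, Z), -1), Add(4, Z)) (Function('m')(Z) = Mul(Add(Z, Pow(-2, 2)), Pow(Add(Z, -14), -1)) = Mul(Add(Z, 4), Pow(Add(-14, Z), -1)) = Mul(Add(4, Z), Pow(Add(-14, Z), -1)) = Mul(Pow(Add(-14, Z), -1), Add(4, Z)))
Function('n')(A, t) = 3 (Function('n')(A, t) = Add(1, 2) = 3)
Add(Function('n')(-9, Function('o')(-3, 2)), Function('m')(-3)) = Add(3, Mul(Pow(Add(-14, -3), -1), Add(4, -3))) = Add(3, Mul(Pow(-17, -1), 1)) = Add(3, Mul(Rational(-1, 17), 1)) = Add(3, Rational(-1, 17)) = Rational(50, 17)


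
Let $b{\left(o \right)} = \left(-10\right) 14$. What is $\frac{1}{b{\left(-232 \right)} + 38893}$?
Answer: $\frac{1}{38753} \approx 2.5804 \cdot 10^{-5}$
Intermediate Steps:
$b{\left(o \right)} = -140$
$\frac{1}{b{\left(-232 \right)} + 38893} = \frac{1}{-140 + 38893} = \frac{1}{38753}$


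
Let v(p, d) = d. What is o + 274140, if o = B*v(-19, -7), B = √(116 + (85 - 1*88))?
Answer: 274140 - 7*√113 ≈ 2.7407e+5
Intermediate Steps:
B = √113 (B = √(116 + (85 - 88)) = √(116 - 3) = √113 ≈ 10.630)
o = -7*√113 (o = √113*(-7) = -7*√113 ≈ -74.411)
o + 274140 = -7*√113 + 274140 = 274140 - 7*√113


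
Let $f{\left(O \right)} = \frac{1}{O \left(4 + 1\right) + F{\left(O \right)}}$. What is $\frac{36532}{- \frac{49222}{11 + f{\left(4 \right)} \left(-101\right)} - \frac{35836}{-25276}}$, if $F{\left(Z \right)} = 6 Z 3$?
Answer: $- \frac{210300439988}{28606949607} \approx -7.3514$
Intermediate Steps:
$F{\left(Z \right)} = 18 Z$
$f{\left(O \right)} = \frac{1}{23 O}$ ($f{\left(O \right)} = \frac{1}{O \left(4 + 1\right) + 18 O} = \frac{1}{O 5 + 18 O} = \frac{1}{5 O + 18 O} = \frac{1}{23 O}$)
$\frac{36532}{- \frac{49222}{11 + f{\left(4 \right)} \left(-101\right)} - \frac{35836}{-25276}} = \frac{36532}{- \frac{49222}{11 + \frac{1}{23 \cdot 4} \left(-101\right)} - \frac{35836}{-25276}} = \frac{36532}{- \frac{49222}{11 + \frac{1}{23} \cdot \frac{1}{4} \left(-101\right)} - - \frac{8959}{6319}} = \frac{36532}{- \frac{49222}{11 + \frac{1}{92} \left(-101\right)} + \frac{8959}{6319}} = \frac{36532}{- \frac{49222}{11 - \frac{101}{92}} + \frac{8959}{6319}} = \frac{36532}{- \frac{49222}{\frac{911}{92}} + \frac{8959}{6319}} = \frac{36532}{\left(-49222\right) \frac{92}{911} + \frac{8959}{6319}} = \frac{36532}{- \frac{4528424}{911} + \frac{8959}{6319}} = \frac{36532}{- \frac{28606949607}{5756609}} = 36532 \left(- \frac{5756609}{28606949607}\right) = - \frac{210300439988}{28606949607}$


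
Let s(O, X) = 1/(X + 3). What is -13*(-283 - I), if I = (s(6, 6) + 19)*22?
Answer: 82303/9 ≈ 9144.8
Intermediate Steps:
s(O, X) = 1/(3 + X)
I = 3784/9 (I = (1/(3 + 6) + 19)*22 = (1/9 + 19)*22 = (172/9)*22 = 3784/9 ≈ 420.44)
-13*(-283 - I) = -13*(-283 - 1*3784/9) = -13*(-283 - 3784/9) = -13*(-6331/9) = 82303/9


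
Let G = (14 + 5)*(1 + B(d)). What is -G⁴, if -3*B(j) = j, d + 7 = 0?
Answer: -1303210000/81 ≈ -1.6089e+7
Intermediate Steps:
d = -7 (d = -7 + 0 = -7)
B(j) = -j/3
G = 190/3 (G = (14 + 5)*(1 - ⅓*(-7)) = 19*(1 + 7/3) = 19*(10/3) = 190/3 ≈ 63.333)
-G⁴ = -(190/3)⁴ = -1*1303210000/81 = -1303210000/81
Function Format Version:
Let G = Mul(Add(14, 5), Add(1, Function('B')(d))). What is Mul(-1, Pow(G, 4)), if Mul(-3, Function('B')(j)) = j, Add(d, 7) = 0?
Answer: Rational(-1303210000, 81) ≈ -1.6089e+7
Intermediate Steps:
d = -7 (d = Add(-7, 0) = -7)
Function('B')(j) = Mul(Rational(-1, 3), j)
G = Rational(190, 3) (G = Mul(Add(14, 5), Add(1, Mul(Rational(-1, 3), -7))) = Mul(19, Add(1, Rational(7, 3))) = Mul(19, Rational(10, 3)) = Rational(190, 3) ≈ 63.333)
Mul(-1, Pow(G, 4)) = Mul(-1, Pow(Rational(190, 3), 4)) = Mul(-1, Rational(1303210000, 81)) = Rational(-1303210000, 81)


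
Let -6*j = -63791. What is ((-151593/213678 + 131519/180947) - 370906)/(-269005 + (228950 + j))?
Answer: 4780284900706495/379209627082143 ≈ 12.606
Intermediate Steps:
j = 63791/6 (j = -⅙*(-63791) = 63791/6 ≈ 10632.)
((-151593/213678 + 131519/180947) - 370906)/(-269005 + (228950 + j)) = ((-151593/213678 + 131519/180947) - 370906)/(-269005 + (228950 + 63791/6)) = ((-151593*1/213678 + 131519*(1/180947)) - 370906)/(-269005 + 1437491/6) = ((-50531/71226 + 131519/180947) - 370906)/(-176539/6) = (224139437/12888131022 - 370906)*(-6/176539) = -4780284900706495/12888131022*(-6/176539) = 4780284900706495/379209627082143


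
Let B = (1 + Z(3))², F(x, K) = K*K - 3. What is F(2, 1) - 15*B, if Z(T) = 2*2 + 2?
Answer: -737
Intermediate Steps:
F(x, K) = -3 + K² (F(x, K) = K² - 3 = -3 + K²)
Z(T) = 6 (Z(T) = 4 + 2 = 6)
B = 49 (B = (1 + 6)² = 7² = 49)
F(2, 1) - 15*B = (-3 + 1²) - 15*49 = (-3 + 1) - 735 = -2 - 735 = -737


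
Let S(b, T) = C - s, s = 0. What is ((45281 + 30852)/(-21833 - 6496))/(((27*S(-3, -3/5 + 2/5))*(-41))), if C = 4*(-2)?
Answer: -4007/13204296 ≈ -0.00030346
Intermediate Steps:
C = -8
S(b, T) = -8 (S(b, T) = -8 - 1*0 = -8 + 0 = -8)
((45281 + 30852)/(-21833 - 6496))/(((27*S(-3, -3/5 + 2/5))*(-41))) = ((45281 + 30852)/(-21833 - 6496))/(((27*(-8))*(-41))) = (76133/(-28329))/((-216*(-41))) = (76133*(-1/28329))/8856 = -4007/1491*1/8856 = -4007/13204296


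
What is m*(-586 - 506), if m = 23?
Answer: -25116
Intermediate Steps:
m*(-586 - 506) = 23*(-586 - 506) = 23*(-1092) = -25116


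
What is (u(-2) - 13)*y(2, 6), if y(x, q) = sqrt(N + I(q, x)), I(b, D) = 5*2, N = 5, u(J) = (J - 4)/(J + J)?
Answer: -23*sqrt(15)/2 ≈ -44.539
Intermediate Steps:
u(J) = (-4 + J)/(2*J) (u(J) = (-4 + J)/((2*J)) = (-4 + J)*(1/(2*J)) = (-4 + J)/(2*J))
I(b, D) = 10
y(x, q) = sqrt(15) (y(x, q) = sqrt(5 + 10) = sqrt(15))
(u(-2) - 13)*y(2, 6) = ((1/2)*(-4 - 2)/(-2) - 13)*sqrt(15) = ((1/2)*(-1/2)*(-6) - 13)*sqrt(15) = (3/2 - 13)*sqrt(15) = -23*sqrt(15)/2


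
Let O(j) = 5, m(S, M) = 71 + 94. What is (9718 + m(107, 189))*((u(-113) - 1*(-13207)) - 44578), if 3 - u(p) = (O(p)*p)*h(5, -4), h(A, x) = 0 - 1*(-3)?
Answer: -293258259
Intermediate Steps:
h(A, x) = 3 (h(A, x) = 0 + 3 = 3)
m(S, M) = 165
u(p) = 3 - 15*p (u(p) = 3 - 5*p*3 = 3 - 15*p)
(9718 + m(107, 189))*((u(-113) - 1*(-13207)) - 44578) = (9718 + 165)*(((3 - 15*(-113)) - 1*(-13207)) - 44578) = 9883*(((3 + 1695) + 13207) - 44578) = 9883*((1698 + 13207) - 44578) = 9883*(14905 - 44578) = 9883*(-29673) = -293258259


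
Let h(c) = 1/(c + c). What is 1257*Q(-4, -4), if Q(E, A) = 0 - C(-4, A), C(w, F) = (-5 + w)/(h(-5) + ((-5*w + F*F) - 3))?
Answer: 113130/329 ≈ 343.86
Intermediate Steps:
h(c) = 1/(2*c)
C(w, F) = (-5 + w)/(-31/10 + F**2 - 5*w) (C(w, F) = (-5 + w)/((1/2)/(-5) + ((-5*w + F*F) - 3)) = (-5 + w)/((1/2)*(-1/5) + ((-5*w + F**2) - 3)) = (-5 + w)/(-1/10 + ((F**2 - 5*w) - 3)) = (-5 + w)/(-1/10 + (-3 + F**2 - 5*w)) = (-5 + w)/(-31/10 + F**2 - 5*w))
Q(E, A) = 90/(169 + 10*A**2) (Q(E, A) = 0 - 10*(-5 - 4)/(-31 - 50*(-4) + 10*A**2) = 0 - 10*(-9)/(-31 + 200 + 10*A**2) = 0 - 10*(-9)/(169 + 10*A**2) = 0 - (-90)/(169 + 10*A**2) = 0 + 90/(169 + 10*A**2) = 90/(169 + 10*A**2))
1257*Q(-4, -4) = 1257*(90/(169 + 10*(-4)**2)) = 1257*(90/(169 + 10*16)) = 1257*(90/(169 + 160)) = 1257*(90/329) = 113130/329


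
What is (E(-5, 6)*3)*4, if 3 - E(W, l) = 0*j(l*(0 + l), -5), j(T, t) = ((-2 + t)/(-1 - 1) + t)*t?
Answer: 36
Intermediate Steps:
j(T, t) = t*(1 + t/2) (j(T, t) = ((-2 + t)/(-2) + t)*t = ((-2 + t)*(-½) + t)*t = ((1 - t/2) + t)*t = (1 + t/2)*t = t*(1 + t/2))
E(W, l) = 3 (E(W, l) = 3 - 0*(½)*(-5)*(2 - 5) = 3 - 0*(½)*(-5)*(-3) = 3 - 0*15/2 = 3 - 1*0 = 3 + 0 = 3)
(E(-5, 6)*3)*4 = (3*3)*4 = 9*4 = 36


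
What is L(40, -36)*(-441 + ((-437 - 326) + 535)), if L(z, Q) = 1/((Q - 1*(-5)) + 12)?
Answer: 669/19 ≈ 35.211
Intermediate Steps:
L(z, Q) = 1/(17 + Q) (L(z, Q) = 1/((Q + 5) + 12) = 1/((5 + Q) + 12) = 1/(17 + Q))
L(40, -36)*(-441 + ((-437 - 326) + 535)) = (-441 + ((-437 - 326) + 535))/(17 - 36) = (-441 + (-763 + 535))/(-19) = -(-441 - 228)/19 = -1/19*(-669) = 669/19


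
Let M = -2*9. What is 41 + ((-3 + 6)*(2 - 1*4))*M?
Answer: 149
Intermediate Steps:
M = -18
41 + ((-3 + 6)*(2 - 1*4))*M = 41 + ((-3 + 6)*(2 - 1*4))*(-18) = 41 + (3*(2 - 4))*(-18) = 41 + (3*(-2))*(-18) = 41 - 6*(-18) = 41 + 108 = 149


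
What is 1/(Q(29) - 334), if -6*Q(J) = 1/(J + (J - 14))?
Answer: -264/88177 ≈ -0.0029940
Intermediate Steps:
Q(J) = -1/(6*(-14 + 2*J)) (Q(J) = -1/(6*(J + (J - 14))) = -1/(6*(J + (-14 + J))) = -1/(6*(-14 + 2*J)))
1/(Q(29) - 334) = 1/(-1/(-84 + 12*29) - 334) = 1/(-1/(-84 + 348) - 334) = 1/(-1/264 - 334) = 1/(-88177/264) = -264/88177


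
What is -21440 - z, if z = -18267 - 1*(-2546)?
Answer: -5719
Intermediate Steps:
z = -15721 (z = -18267 + 2546 = -15721)
-21440 - z = -21440 - 1*(-15721) = -21440 + 15721 = -5719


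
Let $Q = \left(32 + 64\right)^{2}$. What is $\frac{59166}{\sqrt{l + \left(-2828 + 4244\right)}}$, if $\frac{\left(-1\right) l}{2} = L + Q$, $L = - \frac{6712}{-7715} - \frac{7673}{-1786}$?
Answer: $- \frac{59166 i \sqrt{808157272806797765}}{117302831747} \approx - 453.43 i$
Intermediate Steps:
$Q = 9216$ ($Q = 96^{2} = 9216$)
$L = \frac{71184827}{13778990}$ ($L = \left(-6712\right) \left(- \frac{1}{7715}\right) - - \frac{7673}{1786} = \frac{6712}{7715} + \frac{7673}{1786} = \frac{71184827}{13778990} \approx 5.1662$)
$l = - \frac{127058356667}{6889495}$ ($l = - 2 \left(\frac{71184827}{13778990} + 9216\right) = \left(-2\right) \frac{127058356667}{13778990} = - \frac{127058356667}{6889495} \approx -18442.0$)
$\frac{59166}{\sqrt{l + \left(-2828 + 4244\right)}} = \frac{59166}{\sqrt{- \frac{127058356667}{6889495} + \left(-2828 + 4244\right)}} = \frac{59166}{\sqrt{- \frac{127058356667}{6889495} + 1416}} = \frac{59166}{\sqrt{- \frac{117302831747}{6889495}}} = \frac{59166}{\frac{1}{6889495} i \sqrt{808157272806797765}} = 59166 \left(- \frac{i \sqrt{808157272806797765}}{117302831747}\right) = - \frac{59166 i \sqrt{808157272806797765}}{117302831747}$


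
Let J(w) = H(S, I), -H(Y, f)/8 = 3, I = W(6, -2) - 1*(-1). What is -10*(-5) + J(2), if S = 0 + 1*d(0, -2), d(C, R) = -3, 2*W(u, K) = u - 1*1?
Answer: 26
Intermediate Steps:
W(u, K) = -1/2 + u/2 (W(u, K) = (u - 1*1)/2 = (u - 1)/2 = (-1 + u)/2 = -1/2 + u/2)
I = 7/2 (I = (-1/2 + (1/2)*6) - 1*(-1) = (-1/2 + 3) + 1 = 5/2 + 1 = 7/2 ≈ 3.5000)
S = -3 (S = 0 + 1*(-3) = 0 - 3 = -3)
H(Y, f) = -24 (H(Y, f) = -8*3 = -24)
J(w) = -24
-10*(-5) + J(2) = -10*(-5) - 24 = 50 - 24 = 26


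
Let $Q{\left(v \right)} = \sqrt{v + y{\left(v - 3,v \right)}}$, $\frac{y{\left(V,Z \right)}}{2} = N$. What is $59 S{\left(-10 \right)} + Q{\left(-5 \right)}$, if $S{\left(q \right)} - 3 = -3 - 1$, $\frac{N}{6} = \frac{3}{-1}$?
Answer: $-59 + i \sqrt{41} \approx -59.0 + 6.4031 i$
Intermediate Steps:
$N = -18$ ($N = 6 \frac{3}{-1} = 6 \cdot 3 \left(-1\right) = 6 \left(-3\right) = -18$)
$y{\left(V,Z \right)} = -36$ ($y{\left(V,Z \right)} = 2 \left(-18\right) = -36$)
$S{\left(q \right)} = -1$ ($S{\left(q \right)} = 3 - 4 = -1$)
$Q{\left(v \right)} = \sqrt{-36 + v}$ ($Q{\left(v \right)} = \sqrt{v - 36} = \sqrt{-36 + v}$)
$59 S{\left(-10 \right)} + Q{\left(-5 \right)} = 59 \left(-1\right) + \sqrt{-36 - 5} = -59 + \sqrt{-41} = -59 + i \sqrt{41}$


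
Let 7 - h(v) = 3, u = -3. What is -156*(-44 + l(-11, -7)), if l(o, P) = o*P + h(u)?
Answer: -5772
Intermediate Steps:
h(v) = 4 (h(v) = 7 - 1*3 = 7 - 3 = 4)
l(o, P) = 4 + P*o (l(o, P) = o*P + 4 = P*o + 4 = 4 + P*o)
-156*(-44 + l(-11, -7)) = -156*(-44 + (4 - 7*(-11))) = -156*(-44 + (4 + 77)) = -156*(-44 + 81) = -156*37 = -5772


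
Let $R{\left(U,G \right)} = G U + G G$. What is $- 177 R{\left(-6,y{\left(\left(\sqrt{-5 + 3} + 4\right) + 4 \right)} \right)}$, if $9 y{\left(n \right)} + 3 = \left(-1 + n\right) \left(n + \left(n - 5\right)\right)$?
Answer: $\frac{7670}{27} - \frac{126850 i \sqrt{2}}{27} \approx 284.07 - 6644.2 i$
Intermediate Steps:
$y{\left(n \right)} = - \frac{1}{3} + \frac{\left(-1 + n\right) \left(-5 + 2 n\right)}{9}$ ($y{\left(n \right)} = - \frac{1}{3} + \frac{\left(-1 + n\right) \left(n + \left(n - 5\right)\right)}{9} = - \frac{1}{3} + \frac{\left(-1 + n\right) \left(n + \left(-5 + n\right)\right)}{9} = - \frac{1}{3} + \frac{\left(-1 + n\right) \left(-5 + 2 n\right)}{9}$)
$R{\left(U,G \right)} = G^{2} + G U$ ($R{\left(U,G \right)} = G U + G^{2} = G^{2} + G U$)
$- 177 R{\left(-6,y{\left(\left(\sqrt{-5 + 3} + 4\right) + 4 \right)} \right)} = - 177 \left(\frac{2}{9} - \frac{7 \left(\left(\sqrt{-5 + 3} + 4\right) + 4\right)}{9} + \frac{2 \left(\left(\sqrt{-5 + 3} + 4\right) + 4\right)^{2}}{9}\right) \left(\left(\frac{2}{9} - \frac{7 \left(\left(\sqrt{-5 + 3} + 4\right) + 4\right)}{9} + \frac{2 \left(\left(\sqrt{-5 + 3} + 4\right) + 4\right)^{2}}{9}\right) - 6\right) = - 177 \left(\frac{2}{9} - \frac{7 \left(\left(\sqrt{-2} + 4\right) + 4\right)}{9} + \frac{2 \left(\left(\sqrt{-2} + 4\right) + 4\right)^{2}}{9}\right) \left(\left(\frac{2}{9} - \frac{7 \left(\left(\sqrt{-2} + 4\right) + 4\right)}{9} + \frac{2 \left(\left(\sqrt{-2} + 4\right) + 4\right)^{2}}{9}\right) - 6\right) = - 177 \left(\frac{2}{9} - \frac{7 \left(\left(i \sqrt{2} + 4\right) + 4\right)}{9} + \frac{2 \left(\left(i \sqrt{2} + 4\right) + 4\right)^{2}}{9}\right) \left(\left(\frac{2}{9} - \frac{7 \left(\left(i \sqrt{2} + 4\right) + 4\right)}{9} + \frac{2 \left(\left(i \sqrt{2} + 4\right) + 4\right)^{2}}{9}\right) - 6\right) = - 177 \left(\frac{2}{9} - \frac{7 \left(\left(4 + i \sqrt{2}\right) + 4\right)}{9} + \frac{2 \left(\left(4 + i \sqrt{2}\right) + 4\right)^{2}}{9}\right) \left(\left(\frac{2}{9} - \frac{7 \left(\left(4 + i \sqrt{2}\right) + 4\right)}{9} + \frac{2 \left(\left(4 + i \sqrt{2}\right) + 4\right)^{2}}{9}\right) - 6\right) = - 177 \left(\frac{2}{9} - \frac{7 \left(8 + i \sqrt{2}\right)}{9} + \frac{2 \left(8 + i \sqrt{2}\right)^{2}}{9}\right) \left(\left(\frac{2}{9} - \frac{7 \left(8 + i \sqrt{2}\right)}{9} + \frac{2 \left(8 + i \sqrt{2}\right)^{2}}{9}\right) - 6\right) = - 177 \left(\frac{2}{9} - \left(\frac{56}{9} + \frac{7 i \sqrt{2}}{9}\right) + \frac{2 \left(8 + i \sqrt{2}\right)^{2}}{9}\right) \left(\left(\frac{2}{9} - \left(\frac{56}{9} + \frac{7 i \sqrt{2}}{9}\right) + \frac{2 \left(8 + i \sqrt{2}\right)^{2}}{9}\right) - 6\right) = - 177 \left(-6 + \frac{2 \left(8 + i \sqrt{2}\right)^{2}}{9} - \frac{7 i \sqrt{2}}{9}\right) \left(\left(-6 + \frac{2 \left(8 + i \sqrt{2}\right)^{2}}{9} - \frac{7 i \sqrt{2}}{9}\right) - 6\right) = - 177 \left(-6 + \frac{2 \left(8 + i \sqrt{2}\right)^{2}}{9} - \frac{7 i \sqrt{2}}{9}\right) \left(-12 + \frac{2 \left(8 + i \sqrt{2}\right)^{2}}{9} - \frac{7 i \sqrt{2}}{9}\right) = - 177 \left(-12 + \frac{2 \left(8 + i \sqrt{2}\right)^{2}}{9} - \frac{7 i \sqrt{2}}{9}\right) \left(-6 + \frac{2 \left(8 + i \sqrt{2}\right)^{2}}{9} - \frac{7 i \sqrt{2}}{9}\right)$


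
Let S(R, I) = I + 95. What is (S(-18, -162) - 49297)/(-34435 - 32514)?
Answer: 49364/66949 ≈ 0.73734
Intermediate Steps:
S(R, I) = 95 + I
(S(-18, -162) - 49297)/(-34435 - 32514) = ((95 - 162) - 49297)/(-34435 - 32514) = (-67 - 49297)/(-66949) = -49364*(-1/66949) = 49364/66949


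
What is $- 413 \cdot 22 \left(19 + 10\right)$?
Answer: $-263494$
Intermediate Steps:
$- 413 \cdot 22 \left(19 + 10\right) = - 413 \cdot 22 \cdot 29 = \left(-413\right) 638 = -263494$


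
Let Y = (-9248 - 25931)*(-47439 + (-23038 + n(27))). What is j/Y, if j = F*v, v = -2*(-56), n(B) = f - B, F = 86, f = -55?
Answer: 9632/2482195061 ≈ 3.8804e-6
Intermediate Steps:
n(B) = -55 - B
v = 112
j = 9632 (j = 86*112 = 9632)
Y = 2482195061 (Y = (-9248 - 25931)*(-47439 + (-23038 + (-55 - 1*27))) = -35179*(-47439 + (-23038 + (-55 - 27))) = -35179*(-47439 + (-23038 - 82)) = -35179*(-47439 - 23120) = -35179*(-70559) = 2482195061)
j/Y = 9632/2482195061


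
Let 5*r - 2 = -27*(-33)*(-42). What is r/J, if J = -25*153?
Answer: 7484/3825 ≈ 1.9566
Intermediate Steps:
r = -7484 (r = ⅖ + (-27*(-33)*(-42))/5 = ⅖ + (891*(-42))/5 = ⅖ + (⅕)*(-37422) = ⅖ - 37422/5 = -7484)
J = -3825
r/J = -7484/(-3825) = -7484*(-1/3825) = 7484/3825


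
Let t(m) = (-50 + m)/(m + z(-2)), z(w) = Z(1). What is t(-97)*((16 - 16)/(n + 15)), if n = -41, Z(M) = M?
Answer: 0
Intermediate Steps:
z(w) = 1
t(m) = (-50 + m)/(1 + m) (t(m) = (-50 + m)/(m + 1) = (-50 + m)/(1 + m))
t(-97)*((16 - 16)/(n + 15)) = ((-50 - 97)/(1 - 97))*((16 - 16)/(-41 + 15)) = (-147/(-96))*(0/(-26)) = (-1/96*(-147))*(0*(-1/26)) = (49/32)*0 = 0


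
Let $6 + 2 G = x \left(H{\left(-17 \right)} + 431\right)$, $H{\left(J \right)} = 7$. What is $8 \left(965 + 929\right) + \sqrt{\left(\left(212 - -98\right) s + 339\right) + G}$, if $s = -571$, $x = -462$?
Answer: $15152 + 2 i \sqrt{69463} \approx 15152.0 + 527.12 i$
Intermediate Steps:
$G = -101181$ ($G = -3 + \frac{\left(-462\right) \left(7 + 431\right)}{2} = -3 + \frac{\left(-462\right) 438}{2} = -3 + \frac{1}{2} \left(-202356\right) = -3 - 101178 = -101181$)
$8 \left(965 + 929\right) + \sqrt{\left(\left(212 - -98\right) s + 339\right) + G} = 8 \left(965 + 929\right) + \sqrt{\left(\left(212 - -98\right) \left(-571\right) + 339\right) - 101181} = 8 \cdot 1894 + \sqrt{\left(\left(212 + 98\right) \left(-571\right) + 339\right) - 101181} = 15152 + \sqrt{\left(310 \left(-571\right) + 339\right) - 101181} = 15152 + \sqrt{\left(-177010 + 339\right) - 101181} = 15152 + \sqrt{-176671 - 101181} = 15152 + \sqrt{-277852} = 15152 + 2 i \sqrt{69463}$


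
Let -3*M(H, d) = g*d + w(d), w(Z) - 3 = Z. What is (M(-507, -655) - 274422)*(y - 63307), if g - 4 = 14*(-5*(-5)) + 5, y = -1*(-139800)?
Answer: -14979088739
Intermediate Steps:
y = 139800
w(Z) = 3 + Z
g = 359 (g = 4 + (14*(-5*(-5)) + 5) = 4 + (14*25 + 5) = 4 + (350 + 5) = 4 + 355 = 359)
M(H, d) = -1 - 120*d (M(H, d) = -(359*d + (3 + d))/3 = -(3 + 360*d)/3 = -1 - 120*d)
(M(-507, -655) - 274422)*(y - 63307) = ((-1 - 120*(-655)) - 274422)*(139800 - 63307) = ((-1 + 78600) - 274422)*76493 = (78599 - 274422)*76493 = -195823*76493 = -14979088739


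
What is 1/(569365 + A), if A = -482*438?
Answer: 1/358249 ≈ 2.7914e-6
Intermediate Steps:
A = -211116
1/(569365 + A) = 1/(569365 - 211116) = 1/358249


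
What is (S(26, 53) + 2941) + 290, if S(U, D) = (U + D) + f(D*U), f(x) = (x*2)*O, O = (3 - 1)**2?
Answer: 14334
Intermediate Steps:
O = 4 (O = 2**2 = 4)
f(x) = 8*x (f(x) = (x*2)*4 = (2*x)*4 = 8*x)
S(U, D) = D + U + 8*D*U (S(U, D) = (U + D) + 8*(D*U) = (D + U) + 8*D*U = D + U + 8*D*U)
(S(26, 53) + 2941) + 290 = ((53 + 26 + 8*53*26) + 2941) + 290 = ((53 + 26 + 11024) + 2941) + 290 = (11103 + 2941) + 290 = 14044 + 290 = 14334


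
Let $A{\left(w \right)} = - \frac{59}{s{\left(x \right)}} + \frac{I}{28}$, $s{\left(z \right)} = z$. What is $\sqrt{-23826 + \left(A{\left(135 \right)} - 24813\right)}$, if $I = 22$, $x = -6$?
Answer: $\frac{2 i \sqrt{5361279}}{21} \approx 220.52 i$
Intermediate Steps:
$A{\left(w \right)} = \frac{223}{21}$ ($A{\left(w \right)} = - \frac{59}{-6} + \frac{22}{28} = \left(-59\right) \left(- \frac{1}{6}\right) + 22 \cdot \frac{1}{28} = \frac{59}{6} + \frac{11}{14} = \frac{223}{21}$)
$\sqrt{-23826 + \left(A{\left(135 \right)} - 24813\right)} = \sqrt{-23826 + \left(\frac{223}{21} - 24813\right)} = \sqrt{-23826 - \frac{520850}{21}} = \sqrt{- \frac{1021196}{21}} = \frac{2 i \sqrt{5361279}}{21}$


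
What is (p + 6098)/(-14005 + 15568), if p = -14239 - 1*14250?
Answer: -22391/1563 ≈ -14.326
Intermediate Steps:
p = -28489 (p = -14239 - 14250 = -28489)
(p + 6098)/(-14005 + 15568) = (-28489 + 6098)/(-14005 + 15568) = -22391/1563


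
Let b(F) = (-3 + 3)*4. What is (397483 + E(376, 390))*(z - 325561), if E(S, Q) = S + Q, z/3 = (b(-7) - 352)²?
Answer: 18379589599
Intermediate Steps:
b(F) = 0 (b(F) = 0*4 = 0)
z = 371712 (z = 3*(0 - 352)² = 3*(-352)² = 3*123904 = 371712)
E(S, Q) = Q + S
(397483 + E(376, 390))*(z - 325561) = (397483 + (390 + 376))*(371712 - 325561) = (397483 + 766)*46151 = 398249*46151 = 18379589599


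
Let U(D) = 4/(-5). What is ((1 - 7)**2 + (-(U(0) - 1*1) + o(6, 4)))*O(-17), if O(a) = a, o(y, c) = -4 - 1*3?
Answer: -2618/5 ≈ -523.60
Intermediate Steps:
o(y, c) = -7 (o(y, c) = -4 - 3 = -7)
U(D) = -4/5 (U(D) = 4*(-1/5) = -4/5)
((1 - 7)**2 + (-(U(0) - 1*1) + o(6, 4)))*O(-17) = ((1 - 7)**2 + (-(-4/5 - 1*1) - 7))*(-17) = ((-6)**2 + (-(-4/5 - 1) - 7))*(-17) = (36 + (-1*(-9/5) - 7))*(-17) = (36 + (9/5 - 7))*(-17) = (36 - 26/5)*(-17) = (154/5)*(-17) = -2618/5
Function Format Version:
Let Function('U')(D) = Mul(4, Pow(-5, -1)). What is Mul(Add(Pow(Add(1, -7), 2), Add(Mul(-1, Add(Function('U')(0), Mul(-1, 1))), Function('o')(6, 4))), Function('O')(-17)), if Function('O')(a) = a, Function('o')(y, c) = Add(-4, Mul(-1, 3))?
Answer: Rational(-2618, 5) ≈ -523.60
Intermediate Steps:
Function('o')(y, c) = -7 (Function('o')(y, c) = Add(-4, -3) = -7)
Function('U')(D) = Rational(-4, 5) (Function('U')(D) = Mul(4, Rational(-1, 5)) = Rational(-4, 5))
Mul(Add(Pow(Add(1, -7), 2), Add(Mul(-1, Add(Function('U')(0), Mul(-1, 1))), Function('o')(6, 4))), Function('O')(-17)) = Mul(Add(Pow(Add(1, -7), 2), Add(Mul(-1, Add(Rational(-4, 5), Mul(-1, 1))), -7)), -17) = Mul(Add(Pow(-6, 2), Add(Mul(-1, Add(Rational(-4, 5), -1)), -7)), -17) = Mul(Add(36, Add(Mul(-1, Rational(-9, 5)), -7)), -17) = Mul(Add(36, Add(Rational(9, 5), -7)), -17) = Mul(Add(36, Rational(-26, 5)), -17) = Mul(Rational(154, 5), -17) = Rational(-2618, 5)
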